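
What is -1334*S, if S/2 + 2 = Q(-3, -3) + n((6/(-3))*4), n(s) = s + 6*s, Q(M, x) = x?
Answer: 162748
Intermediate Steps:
n(s) = 7*s
S = -122 (S = -4 + 2*(-3 + 7*((6/(-3))*4)) = -4 + 2*(-3 + 7*((6*(-1/3))*4)) = -4 + 2*(-3 + 7*(-2*4)) = -4 + 2*(-3 + 7*(-8)) = -4 + 2*(-3 - 56) = -4 + 2*(-59) = -4 - 118 = -122)
-1334*S = -1334*(-122) = 162748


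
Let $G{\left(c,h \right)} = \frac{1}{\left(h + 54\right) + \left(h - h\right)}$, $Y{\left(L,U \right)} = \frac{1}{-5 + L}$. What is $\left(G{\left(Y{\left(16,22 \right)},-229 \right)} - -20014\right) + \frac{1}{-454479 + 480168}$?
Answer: $\frac{89974412536}{4495575} \approx 20014.0$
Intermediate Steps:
$G{\left(c,h \right)} = \frac{1}{54 + h}$ ($G{\left(c,h \right)} = \frac{1}{\left(54 + h\right) + 0} = \frac{1}{54 + h}$)
$\left(G{\left(Y{\left(16,22 \right)},-229 \right)} - -20014\right) + \frac{1}{-454479 + 480168} = \left(\frac{1}{54 - 229} - -20014\right) + \frac{1}{-454479 + 480168} = \left(\frac{1}{-175} + 20014\right) + \frac{1}{25689} = \left(- \frac{1}{175} + 20014\right) + \frac{1}{25689} = \frac{3502449}{175} + \frac{1}{25689} = \frac{89974412536}{4495575}$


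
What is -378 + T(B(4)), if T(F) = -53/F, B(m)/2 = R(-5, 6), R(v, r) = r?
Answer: -4589/12 ≈ -382.42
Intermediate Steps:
B(m) = 12 (B(m) = 2*6 = 12)
-378 + T(B(4)) = -378 - 53/12 = -4589/12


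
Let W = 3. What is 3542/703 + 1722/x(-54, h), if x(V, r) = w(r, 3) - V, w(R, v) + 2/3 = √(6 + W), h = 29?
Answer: 4230296/118807 ≈ 35.606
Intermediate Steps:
w(R, v) = 7/3 (w(R, v) = -⅔ + √(6 + 3) = -⅔ + √9 = -⅔ + 3 = 7/3)
x(V, r) = 7/3 - V
3542/703 + 1722/x(-54, h) = 3542/703 + 1722/(7/3 - 1*(-54)) = 3542*(1/703) + 1722/(7/3 + 54) = 3542/703 + 1722/(169/3) = 3542/703 + 1722*(3/169) = 3542/703 + 5166/169 = 4230296/118807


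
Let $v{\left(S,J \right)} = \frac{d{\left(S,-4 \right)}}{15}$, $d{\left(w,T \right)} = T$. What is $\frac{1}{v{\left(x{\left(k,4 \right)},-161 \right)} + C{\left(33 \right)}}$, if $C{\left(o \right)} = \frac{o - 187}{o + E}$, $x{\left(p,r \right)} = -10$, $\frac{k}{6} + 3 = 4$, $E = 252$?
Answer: $- \frac{57}{46} \approx -1.2391$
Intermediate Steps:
$k = 6$ ($k = -18 + 6 \cdot 4 = -18 + 24 = 6$)
$C{\left(o \right)} = \frac{-187 + o}{252 + o}$ ($C{\left(o \right)} = \frac{o - 187}{o + 252} = \frac{-187 + o}{252 + o}$)
$v{\left(S,J \right)} = - \frac{4}{15}$
$\frac{1}{v{\left(x{\left(k,4 \right)},-161 \right)} + C{\left(33 \right)}} = \frac{1}{- \frac{4}{15} + \frac{-187 + 33}{252 + 33}} = \frac{1}{- \frac{4}{15} + \frac{1}{285} \left(-154\right)} = \frac{1}{- \frac{4}{15} - \frac{154}{285}} = \frac{1}{- \frac{46}{57}} = - \frac{57}{46}$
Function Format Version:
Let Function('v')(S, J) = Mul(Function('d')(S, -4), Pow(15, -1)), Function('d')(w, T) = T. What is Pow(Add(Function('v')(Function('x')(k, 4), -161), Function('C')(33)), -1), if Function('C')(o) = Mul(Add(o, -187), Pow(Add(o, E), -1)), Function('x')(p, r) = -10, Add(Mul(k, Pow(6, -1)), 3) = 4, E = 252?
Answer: Rational(-57, 46) ≈ -1.2391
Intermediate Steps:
k = 6 (k = Add(-18, Mul(6, 4)) = Add(-18, 24) = 6)
Function('C')(o) = Mul(Pow(Add(252, o), -1), Add(-187, o)) (Function('C')(o) = Mul(Add(o, -187), Pow(Add(o, 252), -1)) = Mul(Add(-187, o), Pow(Add(252, o), -1)) = Mul(Pow(Add(252, o), -1), Add(-187, o)))
Function('v')(S, J) = Rational(-4, 15) (Function('v')(S, J) = Mul(-4, Pow(15, -1)) = Mul(-4, Rational(1, 15)) = Rational(-4, 15))
Pow(Add(Function('v')(Function('x')(k, 4), -161), Function('C')(33)), -1) = Pow(Add(Rational(-4, 15), Mul(Pow(Add(252, 33), -1), Add(-187, 33))), -1) = Pow(Add(Rational(-4, 15), Mul(Pow(285, -1), -154)), -1) = Pow(Add(Rational(-4, 15), Mul(Rational(1, 285), -154)), -1) = Pow(Add(Rational(-4, 15), Rational(-154, 285)), -1) = Pow(Rational(-46, 57), -1) = Rational(-57, 46)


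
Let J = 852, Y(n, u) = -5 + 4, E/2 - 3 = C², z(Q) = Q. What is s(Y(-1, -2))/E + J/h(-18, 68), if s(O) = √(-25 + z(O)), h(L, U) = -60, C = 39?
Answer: -71/5 + I*√26/3048 ≈ -14.2 + 0.0016729*I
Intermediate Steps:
E = 3048 (E = 6 + 2*39² = 6 + 2*1521 = 6 + 3042 = 3048)
Y(n, u) = -1
s(O) = √(-25 + O)
s(Y(-1, -2))/E + J/h(-18, 68) = √(-25 - 1)/3048 + 852/(-60) = √(-26)*(1/3048) + 852*(-1/60) = (I*√26)*(1/3048) - 71/5 = I*√26/3048 - 71/5 = -71/5 + I*√26/3048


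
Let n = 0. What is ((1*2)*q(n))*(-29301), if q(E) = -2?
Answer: 117204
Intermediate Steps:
((1*2)*q(n))*(-29301) = ((1*2)*(-2))*(-29301) = (2*(-2))*(-29301) = -4*(-29301) = 117204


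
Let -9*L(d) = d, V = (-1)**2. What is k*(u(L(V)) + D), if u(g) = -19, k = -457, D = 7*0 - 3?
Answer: 10054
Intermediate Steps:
V = 1
L(d) = -d/9
D = -3 (D = 0 - 3 = -3)
k*(u(L(V)) + D) = -457*(-19 - 3) = -457*(-22) = 10054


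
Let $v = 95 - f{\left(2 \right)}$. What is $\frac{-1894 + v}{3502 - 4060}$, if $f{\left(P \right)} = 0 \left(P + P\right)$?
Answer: $\frac{1799}{558} \approx 3.224$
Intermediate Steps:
$f{\left(P \right)} = 0$ ($f{\left(P \right)} = 0 \cdot 2 P = 0$)
$v = 95$ ($v = 95 - 0 = 95 + 0 = 95$)
$\frac{-1894 + v}{3502 - 4060} = \frac{-1894 + 95}{3502 - 4060} = - \frac{1799}{-558} = \left(-1799\right) \left(- \frac{1}{558}\right) = \frac{1799}{558}$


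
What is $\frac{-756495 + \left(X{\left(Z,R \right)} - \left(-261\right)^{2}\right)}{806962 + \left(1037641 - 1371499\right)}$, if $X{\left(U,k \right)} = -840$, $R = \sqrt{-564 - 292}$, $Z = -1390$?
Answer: $- \frac{51591}{29569} \approx -1.7448$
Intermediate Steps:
$R = 2 i \sqrt{214}$ ($R = \sqrt{-856} = 2 i \sqrt{214} \approx 29.257 i$)
$\frac{-756495 + \left(X{\left(Z,R \right)} - \left(-261\right)^{2}\right)}{806962 + \left(1037641 - 1371499\right)} = \frac{-756495 - 68961}{806962 + \left(1037641 - 1371499\right)} = \frac{-756495 - 68961}{806962 - 333858} = \frac{-756495 - 68961}{473104} = \left(-756495 - 68961\right) \frac{1}{473104} = \left(-825456\right) \frac{1}{473104} = - \frac{51591}{29569}$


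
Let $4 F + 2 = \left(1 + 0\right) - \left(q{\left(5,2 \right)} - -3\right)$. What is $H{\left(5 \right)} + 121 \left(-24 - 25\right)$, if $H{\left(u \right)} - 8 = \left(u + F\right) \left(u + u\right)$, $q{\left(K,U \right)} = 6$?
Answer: $-5896$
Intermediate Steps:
$F = - \frac{5}{2}$ ($F = - \frac{1}{2} + \frac{\left(1 + 0\right) - \left(6 - -3\right)}{4} = - \frac{1}{2} + \frac{1 - \left(6 + 3\right)}{4} = - \frac{1}{2} + \frac{1 - 9}{4} = - \frac{1}{2} + \frac{1}{4} \left(-8\right) = - \frac{1}{2} - 2 = - \frac{5}{2} \approx -2.5$)
$H{\left(u \right)} = 8 + 2 u \left(- \frac{5}{2} + u\right)$ ($H{\left(u \right)} = 8 + \left(u - \frac{5}{2}\right) \left(u + u\right) = 8 + \left(- \frac{5}{2} + u\right) 2 u = 8 + 2 u \left(- \frac{5}{2} + u\right)$)
$H{\left(5 \right)} + 121 \left(-24 - 25\right) = \left(8 - 25 + 2 \cdot 5^{2}\right) + 121 \left(-24 - 25\right) = \left(8 - 25 + 2 \cdot 25\right) + 121 \left(-49\right) = \left(8 - 25 + 50\right) - 5929 = 33 - 5929 = -5896$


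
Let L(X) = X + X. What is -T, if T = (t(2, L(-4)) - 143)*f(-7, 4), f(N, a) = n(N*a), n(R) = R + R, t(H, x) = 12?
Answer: -7336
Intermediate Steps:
L(X) = 2*X
n(R) = 2*R
f(N, a) = 2*N*a (f(N, a) = 2*(N*a) = 2*N*a)
T = 7336 (T = (12 - 143)*(2*(-7)*4) = -131*(-56) = 7336)
-T = -1*7336 = -7336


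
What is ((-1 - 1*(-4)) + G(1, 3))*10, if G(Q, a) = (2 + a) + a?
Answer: 110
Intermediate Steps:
G(Q, a) = 2 + 2*a
((-1 - 1*(-4)) + G(1, 3))*10 = ((-1 - 1*(-4)) + (2 + 2*3))*10 = ((-1 + 4) + (2 + 6))*10 = (3 + 8)*10 = 11*10 = 110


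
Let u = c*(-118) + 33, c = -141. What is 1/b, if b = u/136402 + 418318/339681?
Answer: 46333167762/62722233787 ≈ 0.73870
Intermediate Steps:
u = 16671 (u = -141*(-118) + 33 = 16638 + 33 = 16671)
b = 62722233787/46333167762 (b = 16671/136402 + 418318/339681 = 62722233787/46333167762 ≈ 1.3537)
1/b = 1/(62722233787/46333167762) = 46333167762/62722233787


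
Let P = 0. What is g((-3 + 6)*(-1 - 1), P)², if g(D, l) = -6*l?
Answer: 0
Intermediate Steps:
g((-3 + 6)*(-1 - 1), P)² = (-6*0)² = 0² = 0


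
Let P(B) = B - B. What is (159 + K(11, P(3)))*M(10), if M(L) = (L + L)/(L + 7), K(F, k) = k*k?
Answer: 3180/17 ≈ 187.06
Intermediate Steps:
P(B) = 0
K(F, k) = k**2
M(L) = 2*L/(7 + L) (M(L) = (2*L)/(7 + L) = 2*L/(7 + L))
(159 + K(11, P(3)))*M(10) = (159 + 0**2)*(2*10/(7 + 10)) = (159 + 0)*(2*10/17) = 159*(2*10*(1/17)) = 159*(20/17) = 3180/17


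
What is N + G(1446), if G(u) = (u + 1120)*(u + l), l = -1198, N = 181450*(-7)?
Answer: -633782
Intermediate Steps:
N = -1270150
G(u) = (-1198 + u)*(1120 + u) (G(u) = (u + 1120)*(u - 1198) = (1120 + u)*(-1198 + u) = (-1198 + u)*(1120 + u))
N + G(1446) = -1270150 + (-1341760 + 1446**2 - 78*1446) = -1270150 + (-1341760 + 2090916 - 112788) = -1270150 + 636368 = -633782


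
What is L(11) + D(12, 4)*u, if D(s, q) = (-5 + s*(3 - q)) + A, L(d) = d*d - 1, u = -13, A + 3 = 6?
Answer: 302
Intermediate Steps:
A = 3 (A = -3 + 6 = 3)
L(d) = -1 + d² (L(d) = d² - 1 = -1 + d²)
D(s, q) = -2 + s*(3 - q) (D(s, q) = (-5 + s*(3 - q)) + 3 = -2 + s*(3 - q))
L(11) + D(12, 4)*u = (-1 + 11²) + (-2 + 3*12 - 1*4*12)*(-13) = (-1 + 121) + (-2 + 36 - 48)*(-13) = 120 - 14*(-13) = 120 + 182 = 302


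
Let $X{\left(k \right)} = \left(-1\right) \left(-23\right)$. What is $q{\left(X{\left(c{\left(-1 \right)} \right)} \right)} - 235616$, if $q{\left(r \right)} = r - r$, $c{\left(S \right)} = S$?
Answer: $-235616$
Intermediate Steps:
$X{\left(k \right)} = 23$
$q{\left(r \right)} = 0$
$q{\left(X{\left(c{\left(-1 \right)} \right)} \right)} - 235616 = 0 - 235616 = -235616$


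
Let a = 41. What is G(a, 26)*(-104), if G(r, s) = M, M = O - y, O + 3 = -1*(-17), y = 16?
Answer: 208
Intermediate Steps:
O = 14 (O = -3 - 1*(-17) = -3 + 17 = 14)
M = -2 (M = 14 - 1*16 = 14 - 16 = -2)
G(r, s) = -2
G(a, 26)*(-104) = -2*(-104) = 208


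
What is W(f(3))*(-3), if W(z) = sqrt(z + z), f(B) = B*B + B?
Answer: -6*sqrt(6) ≈ -14.697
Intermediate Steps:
f(B) = B + B**2 (f(B) = B**2 + B = B + B**2)
W(z) = sqrt(2)*sqrt(z) (W(z) = sqrt(2*z) = sqrt(2)*sqrt(z))
W(f(3))*(-3) = (sqrt(2)*sqrt(3*(1 + 3)))*(-3) = (sqrt(2)*sqrt(3*4))*(-3) = (sqrt(2)*sqrt(12))*(-3) = (sqrt(2)*(2*sqrt(3)))*(-3) = (2*sqrt(6))*(-3) = -6*sqrt(6)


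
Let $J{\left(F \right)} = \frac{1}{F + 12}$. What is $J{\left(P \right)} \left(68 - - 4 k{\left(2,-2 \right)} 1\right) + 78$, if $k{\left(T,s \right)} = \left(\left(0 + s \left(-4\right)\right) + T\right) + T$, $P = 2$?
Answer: $\frac{604}{7} \approx 86.286$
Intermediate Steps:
$J{\left(F \right)} = \frac{1}{12 + F}$
$k{\left(T,s \right)} = - 4 s + 2 T$ ($k{\left(T,s \right)} = \left(\left(0 - 4 s\right) + T\right) + T = \left(- 4 s + T\right) + T = \left(T - 4 s\right) + T = - 4 s + 2 T$)
$J{\left(P \right)} \left(68 - - 4 k{\left(2,-2 \right)} 1\right) + 78 = \frac{68 - - 4 \left(\left(-4\right) \left(-2\right) + 2 \cdot 2\right) 1}{12 + 2} + 78 = \frac{68 - - 4 \left(8 + 4\right) 1}{14} + 78 = \frac{68 - \left(-4\right) 12 \cdot 1}{14} + 78 = \frac{68 - \left(-48\right) 1}{14} + 78 = \frac{68 - -48}{14} + 78 = \frac{68 + 48}{14} + 78 = \frac{1}{14} \cdot 116 + 78 = \frac{58}{7} + 78 = \frac{604}{7}$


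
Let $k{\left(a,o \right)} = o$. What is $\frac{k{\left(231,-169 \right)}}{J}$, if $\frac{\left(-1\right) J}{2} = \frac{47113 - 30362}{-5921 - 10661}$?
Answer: $- \frac{1401179}{16751} \approx -83.647$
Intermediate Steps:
$J = \frac{16751}{8291}$ ($J = - 2 \frac{47113 - 30362}{-5921 - 10661} = - 2 \frac{16751}{-16582} = - 2 \cdot 16751 \left(- \frac{1}{16582}\right) = \left(-2\right) \left(- \frac{16751}{16582}\right) = \frac{16751}{8291} \approx 2.0204$)
$\frac{k{\left(231,-169 \right)}}{J} = - \frac{169}{\frac{16751}{8291}} = \left(-169\right) \frac{8291}{16751} = - \frac{1401179}{16751}$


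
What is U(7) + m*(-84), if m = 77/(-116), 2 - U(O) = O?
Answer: 1472/29 ≈ 50.759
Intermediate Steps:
U(O) = 2 - O
m = -77/116 (m = 77*(-1/116) = -77/116 ≈ -0.66379)
U(7) + m*(-84) = (2 - 1*7) - 77/116*(-84) = (2 - 7) + 1617/29 = -5 + 1617/29 = 1472/29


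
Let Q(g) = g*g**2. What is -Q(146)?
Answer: -3112136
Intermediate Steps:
Q(g) = g**3
-Q(146) = -1*146**3 = -1*3112136 = -3112136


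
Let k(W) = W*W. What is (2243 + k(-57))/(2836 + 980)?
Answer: 1373/954 ≈ 1.4392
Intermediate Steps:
k(W) = W²
(2243 + k(-57))/(2836 + 980) = (2243 + (-57)²)/(2836 + 980) = (2243 + 3249)/3816 = 5492*(1/3816) = 1373/954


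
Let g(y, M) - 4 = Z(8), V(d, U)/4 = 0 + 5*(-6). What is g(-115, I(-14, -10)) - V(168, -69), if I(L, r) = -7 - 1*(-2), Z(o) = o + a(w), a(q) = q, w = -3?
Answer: 129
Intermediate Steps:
Z(o) = -3 + o (Z(o) = o - 3 = -3 + o)
I(L, r) = -5 (I(L, r) = -7 + 2 = -5)
V(d, U) = -120 (V(d, U) = 4*(0 + 5*(-6)) = 4*(0 - 30) = 4*(-30) = -120)
g(y, M) = 9 (g(y, M) = 4 + (-3 + 8) = 4 + 5 = 9)
g(-115, I(-14, -10)) - V(168, -69) = 9 - 1*(-120) = 9 + 120 = 129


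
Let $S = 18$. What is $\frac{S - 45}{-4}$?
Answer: $\frac{27}{4} \approx 6.75$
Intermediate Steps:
$\frac{S - 45}{-4} = \frac{18 - 45}{-4} = \left(18 - 45\right) \left(- \frac{1}{4}\right) = \left(-27\right) \left(- \frac{1}{4}\right) = \frac{27}{4}$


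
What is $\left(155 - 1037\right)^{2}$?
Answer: $777924$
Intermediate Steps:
$\left(155 - 1037\right)^{2} = \left(-882\right)^{2} = 777924$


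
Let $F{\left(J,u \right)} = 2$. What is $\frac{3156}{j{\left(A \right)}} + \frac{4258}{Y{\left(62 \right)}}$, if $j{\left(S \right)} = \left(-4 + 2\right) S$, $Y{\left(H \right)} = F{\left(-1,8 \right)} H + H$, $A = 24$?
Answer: $- \frac{15943}{372} \approx -42.858$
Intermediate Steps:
$Y{\left(H \right)} = 3 H$ ($Y{\left(H \right)} = 2 H + H = 3 H$)
$j{\left(S \right)} = - 2 S$
$\frac{3156}{j{\left(A \right)}} + \frac{4258}{Y{\left(62 \right)}} = \frac{3156}{\left(-2\right) 24} + \frac{4258}{3 \cdot 62} = \frac{3156}{-48} + \frac{4258}{186} = 3156 \left(- \frac{1}{48}\right) + 4258 \cdot \frac{1}{186} = - \frac{263}{4} + \frac{2129}{93} = - \frac{15943}{372}$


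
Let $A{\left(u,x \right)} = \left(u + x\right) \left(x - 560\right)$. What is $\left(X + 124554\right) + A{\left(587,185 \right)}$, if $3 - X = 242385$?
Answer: $-407328$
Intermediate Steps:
$X = -242382$ ($X = 3 - 242385 = -242382$)
$A{\left(u,x \right)} = \left(-560 + x\right) \left(u + x\right)$ ($A{\left(u,x \right)} = \left(u + x\right) \left(-560 + x\right) = \left(-560 + x\right) \left(u + x\right)$)
$\left(X + 124554\right) + A{\left(587,185 \right)} = \left(-242382 + 124554\right) + \left(185^{2} - 328720 - 103600 + 587 \cdot 185\right) = -117828 + \left(34225 - 328720 - 103600 + 108595\right) = -117828 - 289500 = -407328$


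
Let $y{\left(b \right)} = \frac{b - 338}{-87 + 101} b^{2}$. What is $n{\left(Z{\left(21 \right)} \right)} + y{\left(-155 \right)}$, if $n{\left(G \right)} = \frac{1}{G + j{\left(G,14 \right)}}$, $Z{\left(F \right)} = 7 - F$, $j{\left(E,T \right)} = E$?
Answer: $- \frac{3384093}{4} \approx -8.4602 \cdot 10^{5}$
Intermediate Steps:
$y{\left(b \right)} = b^{2} \left(- \frac{169}{7} + \frac{b}{14}\right)$ ($y{\left(b \right)} = \frac{-338 + b}{14} b^{2} = \left(-338 + b\right) \frac{1}{14} b^{2} = \left(- \frac{169}{7} + \frac{b}{14}\right) b^{2} = b^{2} \left(- \frac{169}{7} + \frac{b}{14}\right)$)
$n{\left(G \right)} = \frac{1}{2 G}$ ($n{\left(G \right)} = \frac{1}{G + G} = \frac{1}{2 G}$)
$n{\left(Z{\left(21 \right)} \right)} + y{\left(-155 \right)} = \frac{1}{2 \left(7 - 21\right)} + \frac{\left(-155\right)^{2} \left(-338 - 155\right)}{14} = \frac{1}{2 \left(7 - 21\right)} + \frac{1}{14} \cdot 24025 \left(-493\right) = \frac{1}{2 \left(-14\right)} - \frac{11844325}{14} = \frac{1}{2} \left(- \frac{1}{14}\right) - \frac{11844325}{14} = - \frac{1}{28} - \frac{11844325}{14} = - \frac{3384093}{4}$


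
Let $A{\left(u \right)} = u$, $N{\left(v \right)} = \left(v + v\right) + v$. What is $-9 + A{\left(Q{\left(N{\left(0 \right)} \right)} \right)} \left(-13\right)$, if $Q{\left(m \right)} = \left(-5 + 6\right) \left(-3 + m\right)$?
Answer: $30$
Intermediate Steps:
$N{\left(v \right)} = 3 v$ ($N{\left(v \right)} = 2 v + v = 3 v$)
$Q{\left(m \right)} = -3 + m$ ($Q{\left(m \right)} = 1 \left(-3 + m\right) = -3 + m$)
$-9 + A{\left(Q{\left(N{\left(0 \right)} \right)} \right)} \left(-13\right) = -9 + \left(-3 + 3 \cdot 0\right) \left(-13\right) = -9 + \left(-3 + 0\right) \left(-13\right) = -9 - -39 = -9 + 39 = 30$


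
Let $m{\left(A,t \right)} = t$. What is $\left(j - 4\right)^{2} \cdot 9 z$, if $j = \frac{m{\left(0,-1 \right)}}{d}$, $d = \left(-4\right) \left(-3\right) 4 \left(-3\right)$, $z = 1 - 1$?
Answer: $0$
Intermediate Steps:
$z = 0$
$d = -144$ ($d = 12 \cdot 4 \left(-3\right) = 48 \left(-3\right) = -144$)
$j = \frac{1}{144}$ ($j = - \frac{1}{-144} = \left(-1\right) \left(- \frac{1}{144}\right) = \frac{1}{144} \approx 0.0069444$)
$\left(j - 4\right)^{2} \cdot 9 z = \left(\frac{1}{144} - 4\right)^{2} \cdot 9 \cdot 0 = \left(- \frac{575}{144}\right)^{2} \cdot 9 \cdot 0 = \frac{330625}{20736} \cdot 9 \cdot 0 = \frac{330625}{2304} \cdot 0 = 0$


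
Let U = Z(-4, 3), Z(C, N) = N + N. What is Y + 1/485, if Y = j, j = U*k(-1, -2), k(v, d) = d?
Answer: -5819/485 ≈ -11.998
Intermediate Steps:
Z(C, N) = 2*N
U = 6 (U = 2*3 = 6)
j = -12 (j = 6*(-2) = -12)
Y = -12
Y + 1/485 = -12 + 1/485 = -5819/485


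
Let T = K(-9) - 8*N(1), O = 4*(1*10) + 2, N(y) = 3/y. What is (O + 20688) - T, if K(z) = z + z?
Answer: 20772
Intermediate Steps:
K(z) = 2*z
O = 42 (O = 4*10 + 2 = 40 + 2 = 42)
T = -42 (T = 2*(-9) - 24/1 = -18 - 24 = -42)
(O + 20688) - T = (42 + 20688) - 1*(-42) = 20730 + 42 = 20772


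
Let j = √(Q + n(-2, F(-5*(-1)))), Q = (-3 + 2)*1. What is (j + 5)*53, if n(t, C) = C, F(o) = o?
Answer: 371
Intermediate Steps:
Q = -1 (Q = -1*1 = -1)
j = 2 (j = √(-1 - 5*(-1)) = √(-1 + 5) = √4 = 2)
(j + 5)*53 = (2 + 5)*53 = 7*53 = 371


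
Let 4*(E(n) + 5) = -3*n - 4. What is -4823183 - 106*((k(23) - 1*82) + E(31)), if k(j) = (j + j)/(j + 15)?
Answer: -182837715/38 ≈ -4.8115e+6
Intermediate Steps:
E(n) = -6 - 3*n/4 (E(n) = -5 + (-3*n - 4)/4 = -5 + (-4 - 3*n)/4 = -5 + (-1 - 3*n/4) = -6 - 3*n/4)
k(j) = 2*j/(15 + j) (k(j) = (2*j)/(15 + j) = 2*j/(15 + j))
-4823183 - 106*((k(23) - 1*82) + E(31)) = -4823183 - 106*((2*23/(15 + 23) - 1*82) + (-6 - ¾*31)) = -4823183 - 106*((2*23/38 - 82) + (-6 - 93/4)) = -4823183 - 106*((2*23*(1/38) - 82) - 117/4) = -4823183 - 106*((23/19 - 82) - 117/4) = -4823183 - 106*(-1535/19 - 117/4) = -4823183 - 106*(-8363)/76 = -4823183 - 1*(-443239/38) = -4823183 + 443239/38 = -182837715/38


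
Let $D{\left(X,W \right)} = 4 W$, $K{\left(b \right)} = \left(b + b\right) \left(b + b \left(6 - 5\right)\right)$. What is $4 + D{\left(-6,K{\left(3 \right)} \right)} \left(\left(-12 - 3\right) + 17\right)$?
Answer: $292$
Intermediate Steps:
$K{\left(b \right)} = 4 b^{2}$ ($K{\left(b \right)} = 2 b \left(b + b 1\right) = 2 b \left(b + b\right) = 2 b 2 b = 4 b^{2}$)
$4 + D{\left(-6,K{\left(3 \right)} \right)} \left(\left(-12 - 3\right) + 17\right) = 4 + 4 \cdot 4 \cdot 3^{2} \left(\left(-12 - 3\right) + 17\right) = 4 + 4 \cdot 4 \cdot 9 \left(-15 + 17\right) = 4 + 4 \cdot 36 \cdot 2 = 4 + 144 \cdot 2 = 4 + 288 = 292$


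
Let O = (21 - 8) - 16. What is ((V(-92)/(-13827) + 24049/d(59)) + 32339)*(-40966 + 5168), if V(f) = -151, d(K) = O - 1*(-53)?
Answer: -406130112840977/345675 ≈ -1.1749e+9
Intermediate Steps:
O = -3 (O = 13 - 16 = -3)
d(K) = 50 (d(K) = -3 - 1*(-53) = -3 + 53 = 50)
((V(-92)/(-13827) + 24049/d(59)) + 32339)*(-40966 + 5168) = ((-151/(-13827) + 24049/50) + 32339)*(-40966 + 5168) = ((-151*(-1/13827) + 24049*(1/50)) + 32339)*(-35798) = ((151/13827 + 24049/50) + 32339)*(-35798) = (332533073/691350 + 32339)*(-35798) = (22690100723/691350)*(-35798) = -406130112840977/345675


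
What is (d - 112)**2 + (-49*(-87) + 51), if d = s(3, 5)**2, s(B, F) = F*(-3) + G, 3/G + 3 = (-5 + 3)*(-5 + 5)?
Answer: 25050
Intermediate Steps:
G = -1 (G = 3/(-3 + (-5 + 3)*(-5 + 5)) = 3/(-3 - 2*0) = 3/(-3 + 0) = 3/(-3) = 3*(-1/3) = -1)
s(B, F) = -1 - 3*F (s(B, F) = F*(-3) - 1 = -3*F - 1 = -1 - 3*F)
d = 256 (d = (-1 - 3*5)**2 = (-1 - 15)**2 = (-16)**2 = 256)
(d - 112)**2 + (-49*(-87) + 51) = (256 - 112)**2 + (-49*(-87) + 51) = 144**2 + (4263 + 51) = 20736 + 4314 = 25050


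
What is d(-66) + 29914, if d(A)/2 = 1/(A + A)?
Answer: 1974323/66 ≈ 29914.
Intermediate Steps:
d(A) = 1/A (d(A) = 2/(A + A) = 2/((2*A)) = 2*(1/(2*A)) = 1/A)
d(-66) + 29914 = 1/(-66) + 29914 = -1/66 + 29914 = 1974323/66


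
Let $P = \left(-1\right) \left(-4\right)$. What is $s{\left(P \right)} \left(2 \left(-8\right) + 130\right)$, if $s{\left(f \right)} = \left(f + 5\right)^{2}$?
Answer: $9234$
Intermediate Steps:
$P = 4$
$s{\left(f \right)} = \left(5 + f\right)^{2}$
$s{\left(P \right)} \left(2 \left(-8\right) + 130\right) = \left(5 + 4\right)^{2} \left(2 \left(-8\right) + 130\right) = 9^{2} \left(-16 + 130\right) = 81 \cdot 114 = 9234$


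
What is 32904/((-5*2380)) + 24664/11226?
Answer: -9484838/16698675 ≈ -0.56800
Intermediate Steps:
32904/((-5*2380)) + 24664/11226 = 32904/(-11900) + 24664*(1/11226) = 32904*(-1/11900) + 12332/5613 = -8226/2975 + 12332/5613 = -9484838/16698675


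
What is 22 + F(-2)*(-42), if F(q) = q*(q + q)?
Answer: -314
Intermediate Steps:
F(q) = 2*q² (F(q) = q*(2*q) = 2*q²)
22 + F(-2)*(-42) = 22 + (2*(-2)²)*(-42) = 22 + (2*4)*(-42) = 22 + 8*(-42) = 22 - 336 = -314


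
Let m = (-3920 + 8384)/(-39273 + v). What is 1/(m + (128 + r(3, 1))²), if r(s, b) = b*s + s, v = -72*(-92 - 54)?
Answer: 9587/172142684 ≈ 5.5692e-5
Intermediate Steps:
v = 10512 (v = -72*(-146) = 10512)
r(s, b) = s + b*s
m = -1488/9587 (m = (-3920 + 8384)/(-39273 + 10512) = 4464/(-28761) = 4464*(-1/28761) = -1488/9587 ≈ -0.15521)
1/(m + (128 + r(3, 1))²) = 1/(-1488/9587 + (128 + 3*(1 + 1))²) = 1/(-1488/9587 + (128 + 3*2)²) = 1/(-1488/9587 + (128 + 6)²) = 1/(-1488/9587 + 134²) = 1/(-1488/9587 + 17956) = 1/(172142684/9587) = 9587/172142684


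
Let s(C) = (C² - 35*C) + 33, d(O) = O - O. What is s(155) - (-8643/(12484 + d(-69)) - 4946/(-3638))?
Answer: 423110391353/22708396 ≈ 18632.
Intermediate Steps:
d(O) = 0
s(C) = 33 + C² - 35*C
s(155) - (-8643/(12484 + d(-69)) - 4946/(-3638)) = (33 + 155² - 35*155) - (-8643/(12484 + 0) - 4946/(-3638)) = (33 + 24025 - 5425) - (-8643/12484 - 4946*(-1/3638)) = 18633 - (-8643*1/12484 + 2473/1819) = 18633 - (-8643/12484 + 2473/1819) = 18633 - 1*15151315/22708396 = 18633 - 15151315/22708396 = 423110391353/22708396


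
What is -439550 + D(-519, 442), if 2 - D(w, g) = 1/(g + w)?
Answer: -33845195/77 ≈ -4.3955e+5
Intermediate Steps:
D(w, g) = 2 - 1/(g + w)
-439550 + D(-519, 442) = -439550 + (-1 + 2*442 + 2*(-519))/(442 - 519) = -439550 + (-1 + 884 - 1038)/(-77) = -439550 - 1/77*(-155) = -439550 + 155/77 = -33845195/77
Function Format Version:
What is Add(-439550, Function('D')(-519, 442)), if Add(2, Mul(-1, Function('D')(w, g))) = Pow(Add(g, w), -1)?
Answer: Rational(-33845195, 77) ≈ -4.3955e+5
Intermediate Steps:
Function('D')(w, g) = Add(2, Mul(-1, Pow(Add(g, w), -1)))
Add(-439550, Function('D')(-519, 442)) = Add(-439550, Mul(Pow(Add(442, -519), -1), Add(-1, Mul(2, 442), Mul(2, -519)))) = Add(-439550, Mul(Pow(-77, -1), Add(-1, 884, -1038))) = Add(-439550, Mul(Rational(-1, 77), -155)) = Add(-439550, Rational(155, 77)) = Rational(-33845195, 77)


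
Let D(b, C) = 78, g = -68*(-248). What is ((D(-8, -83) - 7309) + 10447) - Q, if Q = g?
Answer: -13648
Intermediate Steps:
g = 16864
Q = 16864
((D(-8, -83) - 7309) + 10447) - Q = ((78 - 7309) + 10447) - 1*16864 = (-7231 + 10447) - 16864 = 3216 - 16864 = -13648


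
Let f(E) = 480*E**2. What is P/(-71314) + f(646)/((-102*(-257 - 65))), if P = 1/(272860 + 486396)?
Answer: 53166630254497119/8717438763824 ≈ 6098.9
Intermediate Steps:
P = 1/759256 ≈ 1.3171e-6
P/(-71314) + f(646)/((-102*(-257 - 65))) = (1/759256)/(-71314) + (480*646**2)/((-102*(-257 - 65))) = (1/759256)*(-1/71314) + (480*417316)/((-102*(-322))) = -1/54145582384 + 200311680/32844 = -1/54145582384 + 200311680*(1/32844) = -1/54145582384 + 981920/161 = 53166630254497119/8717438763824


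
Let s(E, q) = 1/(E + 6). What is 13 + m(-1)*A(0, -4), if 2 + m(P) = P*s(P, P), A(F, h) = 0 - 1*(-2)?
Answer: 43/5 ≈ 8.6000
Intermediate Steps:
s(E, q) = 1/(6 + E)
A(F, h) = 2 (A(F, h) = 0 + 2 = 2)
m(P) = -2 + P/(6 + P)
13 + m(-1)*A(0, -4) = 13 + ((-12 - 1*(-1))/(6 - 1))*2 = 13 + ((-12 + 1)/5)*2 = 13 + ((⅕)*(-11))*2 = 13 - 11/5*2 = 13 - 22/5 = 43/5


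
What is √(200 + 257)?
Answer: √457 ≈ 21.378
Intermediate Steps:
√(200 + 257) = √457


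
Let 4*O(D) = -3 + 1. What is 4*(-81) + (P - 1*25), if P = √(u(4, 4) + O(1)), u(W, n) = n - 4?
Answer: -349 + I*√2/2 ≈ -349.0 + 0.70711*I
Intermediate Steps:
u(W, n) = -4 + n
O(D) = -½ (O(D) = (-3 + 1)/4 = (¼)*(-2) = -½)
P = I*√2/2 (P = √((-4 + 4) - ½) = √(0 - ½) = √(-½) = I*√2/2 ≈ 0.70711*I)
4*(-81) + (P - 1*25) = 4*(-81) + (I*√2/2 - 1*25) = -324 + (I*√2/2 - 25) = -324 + (-25 + I*√2/2) = -349 + I*√2/2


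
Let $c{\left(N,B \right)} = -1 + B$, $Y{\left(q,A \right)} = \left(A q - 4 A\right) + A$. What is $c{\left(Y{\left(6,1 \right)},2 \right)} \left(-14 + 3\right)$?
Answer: $-11$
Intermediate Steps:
$Y{\left(q,A \right)} = - 3 A + A q$ ($Y{\left(q,A \right)} = \left(- 4 A + A q\right) + A = - 3 A + A q$)
$c{\left(Y{\left(6,1 \right)},2 \right)} \left(-14 + 3\right) = \left(-1 + 2\right) \left(-14 + 3\right) = 1 \left(-11\right) = -11$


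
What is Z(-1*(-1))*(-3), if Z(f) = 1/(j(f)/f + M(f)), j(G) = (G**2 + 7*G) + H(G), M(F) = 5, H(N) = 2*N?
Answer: -1/5 ≈ -0.20000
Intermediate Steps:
j(G) = G**2 + 9*G (j(G) = (G**2 + 7*G) + 2*G = G**2 + 9*G)
Z(f) = 1/(14 + f) (Z(f) = 1/((f*(9 + f))/f + 5) = 1/((9 + f) + 5) = 1/(14 + f))
Z(-1*(-1))*(-3) = -3/(14 - 1*(-1)) = -3/(14 + 1) = -3/15 = (1/15)*(-3) = -1/5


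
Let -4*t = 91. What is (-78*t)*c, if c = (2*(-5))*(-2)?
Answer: 35490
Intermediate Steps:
t = -91/4 (t = -¼*91 = -91/4 ≈ -22.750)
c = 20 (c = -10*(-2) = 20)
(-78*t)*c = -78*(-91/4)*20 = (3549/2)*20 = 35490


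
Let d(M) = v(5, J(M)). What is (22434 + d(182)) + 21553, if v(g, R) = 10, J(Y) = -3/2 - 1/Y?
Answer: 43997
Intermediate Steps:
J(Y) = -3/2 - 1/Y (J(Y) = -3*1/2 - 1/Y = -3/2 - 1/Y)
d(M) = 10
(22434 + d(182)) + 21553 = (22434 + 10) + 21553 = 22444 + 21553 = 43997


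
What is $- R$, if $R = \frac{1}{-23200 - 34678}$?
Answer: $\frac{1}{57878} \approx 1.7278 \cdot 10^{-5}$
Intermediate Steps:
$R = - \frac{1}{57878}$ ($R = \frac{1}{-57878} = - \frac{1}{57878} \approx -1.7278 \cdot 10^{-5}$)
$- R = \left(-1\right) \left(- \frac{1}{57878}\right) = \frac{1}{57878}$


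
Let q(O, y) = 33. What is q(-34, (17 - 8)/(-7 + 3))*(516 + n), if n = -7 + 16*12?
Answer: 23133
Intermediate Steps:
n = 185 (n = -7 + 192 = 185)
q(-34, (17 - 8)/(-7 + 3))*(516 + n) = 33*(516 + 185) = 33*701 = 23133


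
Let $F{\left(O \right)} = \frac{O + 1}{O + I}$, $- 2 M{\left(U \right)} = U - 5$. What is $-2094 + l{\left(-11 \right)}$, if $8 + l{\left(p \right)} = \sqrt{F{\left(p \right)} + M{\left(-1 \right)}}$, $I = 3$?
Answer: $-2102 + \frac{\sqrt{17}}{2} \approx -2099.9$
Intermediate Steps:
$M{\left(U \right)} = \frac{5}{2} - \frac{U}{2}$ ($M{\left(U \right)} = - \frac{U - 5}{2} = - \frac{-5 + U}{2} = \frac{5}{2} - \frac{U}{2}$)
$F{\left(O \right)} = \frac{1 + O}{3 + O}$ ($F{\left(O \right)} = \frac{O + 1}{O + 3} = \frac{1 + O}{3 + O}$)
$l{\left(p \right)} = -8 + \sqrt{3 + \frac{1 + p}{3 + p}}$ ($l{\left(p \right)} = -8 + \sqrt{\frac{1 + p}{3 + p} + \left(\frac{5}{2} - - \frac{1}{2}\right)} = -8 + \sqrt{\frac{1 + p}{3 + p} + \left(\frac{5}{2} + \frac{1}{2}\right)} = -8 + \sqrt{\frac{1 + p}{3 + p} + 3} = -8 + \sqrt{3 + \frac{1 + p}{3 + p}}$)
$-2094 + l{\left(-11 \right)} = -2094 - \left(8 - \sqrt{2} \sqrt{\frac{5 + 2 \left(-11\right)}{3 - 11}}\right) = -2094 - \left(8 - \sqrt{2} \sqrt{\frac{5 - 22}{-8}}\right) = -2094 - \left(8 - \sqrt{2} \sqrt{\left(- \frac{1}{8}\right) \left(-17\right)}\right) = -2094 - \left(8 - \sqrt{2} \sqrt{\frac{17}{8}}\right) = -2094 - \left(8 - \sqrt{2} \frac{\sqrt{34}}{4}\right) = -2094 - \left(8 - \frac{\sqrt{17}}{2}\right) = -2102 + \frac{\sqrt{17}}{2}$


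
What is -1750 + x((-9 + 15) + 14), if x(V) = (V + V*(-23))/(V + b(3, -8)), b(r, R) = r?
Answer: -40690/23 ≈ -1769.1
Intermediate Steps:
x(V) = -22*V/(3 + V) (x(V) = (V + V*(-23))/(V + 3) = (V - 23*V)/(3 + V) = (-22*V)/(3 + V) = -22*V/(3 + V))
-1750 + x((-9 + 15) + 14) = -1750 - 22*((-9 + 15) + 14)/(3 + ((-9 + 15) + 14)) = -1750 - 22*(6 + 14)/(3 + (6 + 14)) = -1750 - 22*20/(3 + 20) = -1750 - 22*20/23 = -1750 - 22*20*1/23 = -1750 - 440/23 = -40690/23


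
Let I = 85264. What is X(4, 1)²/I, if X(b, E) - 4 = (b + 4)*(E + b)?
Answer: 121/5329 ≈ 0.022706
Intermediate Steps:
X(b, E) = 4 + (4 + b)*(E + b) (X(b, E) = 4 + (b + 4)*(E + b) = 4 + (4 + b)*(E + b))
X(4, 1)²/I = (4 + 4² + 4*1 + 4*4 + 1*4)²/85264 = (4 + 16 + 4 + 16 + 4)²*(1/85264) = 44²*(1/85264) = 1936*(1/85264) = 121/5329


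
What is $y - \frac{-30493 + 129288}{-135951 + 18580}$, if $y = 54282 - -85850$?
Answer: $\frac{16447531767}{117371} \approx 1.4013 \cdot 10^{5}$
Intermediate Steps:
$y = 140132$ ($y = 54282 + 85850 = 140132$)
$y - \frac{-30493 + 129288}{-135951 + 18580} = 140132 - \frac{-30493 + 129288}{-135951 + 18580} = 140132 - \frac{98795}{-117371} = 140132 - 98795 \left(- \frac{1}{117371}\right) = 140132 - - \frac{98795}{117371} = 140132 + \frac{98795}{117371} = \frac{16447531767}{117371}$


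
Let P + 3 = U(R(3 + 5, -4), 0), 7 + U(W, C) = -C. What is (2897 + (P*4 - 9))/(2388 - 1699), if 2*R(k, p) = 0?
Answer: 2848/689 ≈ 4.1335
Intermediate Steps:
R(k, p) = 0 (R(k, p) = (½)*0 = 0)
U(W, C) = -7 - C
P = -10 (P = -3 + (-7 - 1*0) = -3 + (-7 + 0) = -3 - 7 = -10)
(2897 + (P*4 - 9))/(2388 - 1699) = (2897 + (-10*4 - 9))/(2388 - 1699) = (2897 + (-40 - 9))/689 = (2897 - 49)*(1/689) = 2848*(1/689) = 2848/689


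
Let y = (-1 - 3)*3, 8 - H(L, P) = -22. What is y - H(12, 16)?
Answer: -42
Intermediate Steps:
H(L, P) = 30 (H(L, P) = 8 - 1*(-22) = 8 + 22 = 30)
y = -12 (y = -4*3 = -12)
y - H(12, 16) = -12 - 1*30 = -12 - 30 = -42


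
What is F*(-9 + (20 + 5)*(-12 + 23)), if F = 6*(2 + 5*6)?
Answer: 51072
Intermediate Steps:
F = 192 (F = 6*(2 + 30) = 6*32 = 192)
F*(-9 + (20 + 5)*(-12 + 23)) = 192*(-9 + (20 + 5)*(-12 + 23)) = 192*(-9 + 25*11) = 192*(-9 + 275) = 192*266 = 51072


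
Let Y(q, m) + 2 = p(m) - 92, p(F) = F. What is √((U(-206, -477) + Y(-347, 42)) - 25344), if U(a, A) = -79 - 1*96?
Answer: I*√25571 ≈ 159.91*I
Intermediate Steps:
U(a, A) = -175 (U(a, A) = -79 - 96 = -175)
Y(q, m) = -94 + m (Y(q, m) = -2 + (m - 92) = -2 + (-92 + m) = -94 + m)
√((U(-206, -477) + Y(-347, 42)) - 25344) = √((-175 + (-94 + 42)) - 25344) = √((-175 - 52) - 25344) = √(-227 - 25344) = √(-25571) = I*√25571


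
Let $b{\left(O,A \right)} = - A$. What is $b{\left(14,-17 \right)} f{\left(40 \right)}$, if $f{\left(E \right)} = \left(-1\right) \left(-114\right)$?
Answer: $1938$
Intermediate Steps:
$f{\left(E \right)} = 114$
$b{\left(14,-17 \right)} f{\left(40 \right)} = \left(-1\right) \left(-17\right) 114 = 17 \cdot 114 = 1938$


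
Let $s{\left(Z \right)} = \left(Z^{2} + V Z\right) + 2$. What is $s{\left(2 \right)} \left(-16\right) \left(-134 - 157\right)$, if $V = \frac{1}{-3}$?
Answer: $24832$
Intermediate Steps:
$V = - \frac{1}{3} \approx -0.33333$
$s{\left(Z \right)} = 2 + Z^{2} - \frac{Z}{3}$ ($s{\left(Z \right)} = \left(Z^{2} - \frac{Z}{3}\right) + 2 = 2 + Z^{2} - \frac{Z}{3}$)
$s{\left(2 \right)} \left(-16\right) \left(-134 - 157\right) = \left(2 + 2^{2} - \frac{2}{3}\right) \left(-16\right) \left(-134 - 157\right) = \left(2 + 4 - \frac{2}{3}\right) \left(-16\right) \left(-291\right) = \frac{16}{3} \left(-16\right) \left(-291\right) = \left(- \frac{256}{3}\right) \left(-291\right) = 24832$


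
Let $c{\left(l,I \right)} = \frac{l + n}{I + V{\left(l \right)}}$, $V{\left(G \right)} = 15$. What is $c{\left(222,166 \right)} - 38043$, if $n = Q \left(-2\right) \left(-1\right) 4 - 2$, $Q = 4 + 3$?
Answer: $- \frac{6885507}{181} \approx -38042.0$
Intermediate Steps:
$Q = 7$
$n = 54$ ($n = 7 \left(-2\right) \left(-1\right) 4 - 2 = 7 \cdot 2 \cdot 4 - 2 = 7 \cdot 8 - 2 = 56 - 2 = 54$)
$c{\left(l,I \right)} = \frac{54 + l}{15 + I}$ ($c{\left(l,I \right)} = \frac{l + 54}{I + 15} = \frac{54 + l}{15 + I}$)
$c{\left(222,166 \right)} - 38043 = \frac{54 + 222}{15 + 166} - 38043 = \frac{1}{181} \cdot 276 - 38043 = \frac{276}{181} - 38043 = - \frac{6885507}{181}$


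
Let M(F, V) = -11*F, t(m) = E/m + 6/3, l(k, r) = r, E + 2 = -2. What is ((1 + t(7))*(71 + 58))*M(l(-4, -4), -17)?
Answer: 96492/7 ≈ 13785.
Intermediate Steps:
E = -4 (E = -2 - 2 = -4)
t(m) = 2 - 4/m (t(m) = -4/m + 6/3 = -4/m + 6*(⅓) = -4/m + 2 = 2 - 4/m)
((1 + t(7))*(71 + 58))*M(l(-4, -4), -17) = ((1 + (2 - 4/7))*(71 + 58))*(-11*(-4)) = ((1 + (2 - 4*⅐))*129)*44 = ((1 + (2 - 4/7))*129)*44 = ((1 + 10/7)*129)*44 = ((17/7)*129)*44 = (2193/7)*44 = 96492/7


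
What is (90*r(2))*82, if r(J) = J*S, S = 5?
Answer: 73800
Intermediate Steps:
r(J) = 5*J (r(J) = J*5 = 5*J)
(90*r(2))*82 = (90*(5*2))*82 = (90*10)*82 = 900*82 = 73800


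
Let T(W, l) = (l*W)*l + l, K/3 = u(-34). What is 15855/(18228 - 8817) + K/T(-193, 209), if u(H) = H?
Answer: 22277026907/13222806344 ≈ 1.6847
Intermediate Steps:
K = -102 (K = 3*(-34) = -102)
T(W, l) = l + W*l² (T(W, l) = (W*l)*l + l = W*l² + l = l + W*l²)
15855/(18228 - 8817) + K/T(-193, 209) = 15855/(18228 - 8817) - 102*1/(209*(1 - 193*209)) = 15855/9411 - 102*1/(209*(1 - 40337)) = 15855*(1/9411) - 102/(209*(-40336)) = 5285/3137 - 102/(-8430224) = 5285/3137 - 102*(-1/8430224) = 5285/3137 + 51/4215112 = 22277026907/13222806344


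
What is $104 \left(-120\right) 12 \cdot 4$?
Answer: $-599040$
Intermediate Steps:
$104 \left(-120\right) 12 \cdot 4 = \left(-12480\right) 48 = -599040$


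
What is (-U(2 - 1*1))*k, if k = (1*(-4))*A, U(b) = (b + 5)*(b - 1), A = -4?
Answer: 0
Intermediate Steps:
U(b) = (-1 + b)*(5 + b) (U(b) = (5 + b)*(-1 + b) = (-1 + b)*(5 + b))
k = 16 (k = (1*(-4))*(-4) = -4*(-4) = 16)
(-U(2 - 1*1))*k = -(-5 + (2 - 1*1)² + 4*(2 - 1*1))*16 = -(-5 + (2 - 1)² + 4*(2 - 1))*16 = -(-5 + 1² + 4*1)*16 = -(-5 + 1 + 4)*16 = -1*0*16 = 0*16 = 0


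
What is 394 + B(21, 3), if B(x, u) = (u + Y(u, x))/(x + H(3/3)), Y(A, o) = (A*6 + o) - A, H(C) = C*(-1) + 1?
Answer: 2771/7 ≈ 395.86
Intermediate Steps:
H(C) = 1 - C (H(C) = -C + 1 = 1 - C)
Y(A, o) = o + 5*A (Y(A, o) = (6*A + o) - A = (o + 6*A) - A = o + 5*A)
B(x, u) = (x + 6*u)/x (B(x, u) = (u + (x + 5*u))/(x + (1 - 3/3)) = (x + 6*u)/(x + (1 - 3/3)) = (x + 6*u)/(x + (1 - 1*1)) = (x + 6*u)/(x + (1 - 1)) = (x + 6*u)/(x + 0) = (x + 6*u)/x)
394 + B(21, 3) = 394 + (21 + 6*3)/21 = 394 + (21 + 18)/21 = 394 + (1/21)*39 = 394 + 13/7 = 2771/7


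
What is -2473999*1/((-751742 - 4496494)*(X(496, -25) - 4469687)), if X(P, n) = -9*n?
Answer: -2473999/23456791369032 ≈ -1.0547e-7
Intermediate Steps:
-2473999*1/((-751742 - 4496494)*(X(496, -25) - 4469687)) = -2473999*1/((-751742 - 4496494)*(-9*(-25) - 4469687)) = -2473999*(-1/(5248236*(225 - 4469687))) = -2473999/((-5248236*(-4469462))) = -2473999/23456791369032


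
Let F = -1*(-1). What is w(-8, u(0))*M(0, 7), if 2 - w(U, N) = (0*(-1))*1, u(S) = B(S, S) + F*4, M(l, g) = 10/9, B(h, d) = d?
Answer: 20/9 ≈ 2.2222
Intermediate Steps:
F = 1
M(l, g) = 10/9 (M(l, g) = 10*(⅑) = 10/9)
u(S) = 4 + S (u(S) = S + 1*4 = S + 4 = 4 + S)
w(U, N) = 2 (w(U, N) = 2 - 0*(-1) = 2 - 0 = 2 - 1*0 = 2 + 0 = 2)
w(-8, u(0))*M(0, 7) = 2*(10/9) = 20/9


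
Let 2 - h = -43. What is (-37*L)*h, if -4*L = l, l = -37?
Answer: -61605/4 ≈ -15401.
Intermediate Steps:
h = 45 (h = 2 - 1*(-43) = 2 + 43 = 45)
L = 37/4 (L = -1/4*(-37) = 37/4 ≈ 9.2500)
(-37*L)*h = -37*37/4*45 = -1369/4*45 = -61605/4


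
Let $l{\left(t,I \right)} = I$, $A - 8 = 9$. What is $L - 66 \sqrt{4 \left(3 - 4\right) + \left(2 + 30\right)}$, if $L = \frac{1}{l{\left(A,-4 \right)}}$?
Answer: $- \frac{1}{4} - 132 \sqrt{7} \approx -349.49$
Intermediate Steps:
$A = 17$ ($A = 8 + 9 = 17$)
$L = - \frac{1}{4}$ ($L = \frac{1}{-4} = - \frac{1}{4} \approx -0.25$)
$L - 66 \sqrt{4 \left(3 - 4\right) + \left(2 + 30\right)} = - \frac{1}{4} - 66 \sqrt{4 \left(3 - 4\right) + \left(2 + 30\right)} = - \frac{1}{4} - 66 \sqrt{4 \left(-1\right) + 32} = - \frac{1}{4} - 66 \sqrt{-4 + 32} = - \frac{1}{4} - 66 \sqrt{28} = - \frac{1}{4} - 66 \cdot 2 \sqrt{7} = - \frac{1}{4} - 132 \sqrt{7}$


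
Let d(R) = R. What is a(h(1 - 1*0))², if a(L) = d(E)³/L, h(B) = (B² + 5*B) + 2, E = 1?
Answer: 1/64 ≈ 0.015625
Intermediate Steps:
h(B) = 2 + B² + 5*B
a(L) = 1/L (a(L) = 1³/L = 1/L)
a(h(1 - 1*0))² = (1/(2 + (1 - 1*0)² + 5*(1 - 1*0)))² = (1/(2 + (1 + 0)² + 5*(1 + 0)))² = (1/(2 + 1² + 5*1))² = (1/(2 + 1 + 5))² = (1/8)² = (⅛)² = 1/64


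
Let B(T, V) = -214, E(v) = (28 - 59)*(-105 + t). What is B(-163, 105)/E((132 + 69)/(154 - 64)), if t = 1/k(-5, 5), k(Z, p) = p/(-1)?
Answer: -535/8153 ≈ -0.065620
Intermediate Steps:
k(Z, p) = -p
t = -⅕ (t = 1/(-1*5) = 1/(-5) = -⅕ ≈ -0.20000)
E(v) = 16306/5 (E(v) = (28 - 59)*(-105 - ⅕) = -31*(-526/5) = 16306/5)
B(-163, 105)/E((132 + 69)/(154 - 64)) = -214/16306/5 = -214*5/16306 = -535/8153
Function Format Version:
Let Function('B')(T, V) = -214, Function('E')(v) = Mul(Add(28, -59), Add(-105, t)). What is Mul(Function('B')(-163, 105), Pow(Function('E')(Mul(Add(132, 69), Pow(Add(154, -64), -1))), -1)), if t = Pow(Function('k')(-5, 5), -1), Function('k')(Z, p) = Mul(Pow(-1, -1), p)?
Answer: Rational(-535, 8153) ≈ -0.065620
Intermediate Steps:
Function('k')(Z, p) = Mul(-1, p)
t = Rational(-1, 5) (t = Pow(Mul(-1, 5), -1) = Pow(-5, -1) = Rational(-1, 5) ≈ -0.20000)
Function('E')(v) = Rational(16306, 5) (Function('E')(v) = Mul(Add(28, -59), Add(-105, Rational(-1, 5))) = Mul(-31, Rational(-526, 5)) = Rational(16306, 5))
Mul(Function('B')(-163, 105), Pow(Function('E')(Mul(Add(132, 69), Pow(Add(154, -64), -1))), -1)) = Mul(-214, Pow(Rational(16306, 5), -1)) = Mul(-214, Rational(5, 16306)) = Rational(-535, 8153)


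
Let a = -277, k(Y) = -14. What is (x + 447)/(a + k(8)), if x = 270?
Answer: -239/97 ≈ -2.4639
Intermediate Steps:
(x + 447)/(a + k(8)) = (270 + 447)/(-277 - 14) = 717/(-291) = 717*(-1/291) = -239/97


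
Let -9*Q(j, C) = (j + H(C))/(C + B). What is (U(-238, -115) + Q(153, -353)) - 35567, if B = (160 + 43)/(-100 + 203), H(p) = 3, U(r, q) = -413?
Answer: -975668321/27117 ≈ -35980.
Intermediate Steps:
B = 203/103 ≈ 1.9709
Q(j, C) = -(3 + j)/(9*(203/103 + C)) (Q(j, C) = -(j + 3)/(9*(C + 203/103)) = -(3 + j)/(9*(203/103 + C)))
(U(-238, -115) + Q(153, -353)) - 35567 = (-413 + 103*(-3 - 1*153)/(9*(203 + 103*(-353)))) - 35567 = (-413 + 103*(-3 - 153)/(9*(203 - 36359))) - 35567 = (-413 + (103/9)*(-156)/(-36156)) - 35567 = (-413 + (103/9)*(-1/36156)*(-156)) - 35567 = (-413 + 1339/27117) - 35567 = -11197982/27117 - 35567 = -975668321/27117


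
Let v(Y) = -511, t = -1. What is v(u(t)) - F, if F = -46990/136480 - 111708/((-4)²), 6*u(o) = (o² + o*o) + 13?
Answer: 88317495/13648 ≈ 6471.1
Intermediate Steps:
u(o) = 13/6 + o²/3 (u(o) = ((o² + o*o) + 13)/6 = ((o² + o²) + 13)/6 = (2*o² + 13)/6 = (13 + 2*o²)/6 = 13/6 + o²/3)
F = -95291623/13648 (F = -46990*1/136480 - 111708/16 = -4699/13648 - 111708*1/16 = -4699/13648 - 27927/4 = -95291623/13648 ≈ -6982.1)
v(u(t)) - F = -511 - 1*(-95291623/13648) = -511 + 95291623/13648 = 88317495/13648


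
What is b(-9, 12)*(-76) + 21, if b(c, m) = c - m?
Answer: 1617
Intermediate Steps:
b(-9, 12)*(-76) + 21 = (-9 - 1*12)*(-76) + 21 = (-9 - 12)*(-76) + 21 = -21*(-76) + 21 = 1596 + 21 = 1617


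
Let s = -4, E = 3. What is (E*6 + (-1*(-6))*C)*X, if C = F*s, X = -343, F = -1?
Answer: -14406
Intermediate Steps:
C = 4 (C = -1*(-4) = 4)
(E*6 + (-1*(-6))*C)*X = (3*6 - 1*(-6)*4)*(-343) = (18 + 6*4)*(-343) = (18 + 24)*(-343) = 42*(-343) = -14406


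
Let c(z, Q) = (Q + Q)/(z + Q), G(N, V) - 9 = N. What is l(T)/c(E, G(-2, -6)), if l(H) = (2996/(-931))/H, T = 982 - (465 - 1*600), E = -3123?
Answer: 35096/54733 ≈ 0.64122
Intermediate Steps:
G(N, V) = 9 + N
T = 1117 (T = 982 - (465 - 600) = 982 - 1*(-135) = 982 + 135 = 1117)
c(z, Q) = 2*Q/(Q + z) (c(z, Q) = (2*Q)/(Q + z) = 2*Q/(Q + z))
l(H) = -428/(133*H) (l(H) = (2996*(-1/931))/H = -428/(133*H))
l(T)/c(E, G(-2, -6)) = (-428/133/1117)/((2*(9 - 2)/((9 - 2) - 3123))) = (-428/133*1/1117)/((2*7/(7 - 3123))) = -428/(148561*(2*7/(-3116))) = -428/(148561*(2*7*(-1/3116))) = -428/(148561*(-7/1558)) = -428/148561*(-1558/7) = 35096/54733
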